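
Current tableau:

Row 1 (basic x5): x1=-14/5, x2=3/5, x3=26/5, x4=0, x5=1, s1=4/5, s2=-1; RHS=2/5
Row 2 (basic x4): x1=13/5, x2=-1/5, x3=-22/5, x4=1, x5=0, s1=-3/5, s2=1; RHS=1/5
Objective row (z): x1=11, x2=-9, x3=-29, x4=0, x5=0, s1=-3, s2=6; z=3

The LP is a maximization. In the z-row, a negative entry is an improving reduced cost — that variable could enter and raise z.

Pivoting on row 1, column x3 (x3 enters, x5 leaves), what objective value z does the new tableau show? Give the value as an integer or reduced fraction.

Minimum ratio for x3: (2/5)/(26/5) = 1/13.
z changes by −(z-row coeff of x3)·ratio = −(-29)·(1/13) = 29/13.
New z = 3 + (29/13) = 68/13.

68/13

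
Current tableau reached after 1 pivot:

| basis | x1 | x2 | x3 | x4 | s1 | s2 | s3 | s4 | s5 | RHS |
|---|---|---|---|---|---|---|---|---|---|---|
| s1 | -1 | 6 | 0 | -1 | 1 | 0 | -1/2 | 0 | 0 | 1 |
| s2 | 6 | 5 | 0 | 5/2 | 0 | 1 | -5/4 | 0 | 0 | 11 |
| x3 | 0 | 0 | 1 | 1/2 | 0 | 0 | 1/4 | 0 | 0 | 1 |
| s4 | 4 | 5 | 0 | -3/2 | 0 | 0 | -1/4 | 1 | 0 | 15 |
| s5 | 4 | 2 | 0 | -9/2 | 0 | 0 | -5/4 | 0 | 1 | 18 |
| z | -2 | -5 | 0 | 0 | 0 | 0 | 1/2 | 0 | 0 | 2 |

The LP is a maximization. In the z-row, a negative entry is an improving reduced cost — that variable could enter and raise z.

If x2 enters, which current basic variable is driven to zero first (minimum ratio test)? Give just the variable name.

s1

Ratios: row 1 (s1): 1/6 = 1/6; row 2 (s2): 11/5 = 11/5; row 3 (x3): entry 0 ≤ 0, skip; row 4 (s4): 15/5 = 3; row 5 (s5): 18/2 = 9.
Minimum ratio 1/6 is in the s1 row, so s1 leaves.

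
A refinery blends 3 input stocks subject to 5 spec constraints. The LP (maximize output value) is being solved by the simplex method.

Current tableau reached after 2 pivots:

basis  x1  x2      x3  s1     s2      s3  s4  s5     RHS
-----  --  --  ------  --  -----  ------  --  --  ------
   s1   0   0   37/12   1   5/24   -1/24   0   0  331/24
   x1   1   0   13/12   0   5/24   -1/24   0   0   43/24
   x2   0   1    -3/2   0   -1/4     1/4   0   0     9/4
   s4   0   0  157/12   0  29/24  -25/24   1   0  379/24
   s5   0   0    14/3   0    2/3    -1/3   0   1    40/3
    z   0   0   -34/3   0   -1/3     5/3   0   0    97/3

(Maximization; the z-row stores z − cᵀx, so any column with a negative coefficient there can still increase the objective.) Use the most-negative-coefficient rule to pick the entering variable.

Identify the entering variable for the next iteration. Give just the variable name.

Objective-row coefficients: x1: 0, x2: 0, x3: -34/3, s1: 0, s2: -1/3, s3: 5/3, s4: 0, s5: 0.
The most negative is -34/3 in column x3, so x3 enters.

x3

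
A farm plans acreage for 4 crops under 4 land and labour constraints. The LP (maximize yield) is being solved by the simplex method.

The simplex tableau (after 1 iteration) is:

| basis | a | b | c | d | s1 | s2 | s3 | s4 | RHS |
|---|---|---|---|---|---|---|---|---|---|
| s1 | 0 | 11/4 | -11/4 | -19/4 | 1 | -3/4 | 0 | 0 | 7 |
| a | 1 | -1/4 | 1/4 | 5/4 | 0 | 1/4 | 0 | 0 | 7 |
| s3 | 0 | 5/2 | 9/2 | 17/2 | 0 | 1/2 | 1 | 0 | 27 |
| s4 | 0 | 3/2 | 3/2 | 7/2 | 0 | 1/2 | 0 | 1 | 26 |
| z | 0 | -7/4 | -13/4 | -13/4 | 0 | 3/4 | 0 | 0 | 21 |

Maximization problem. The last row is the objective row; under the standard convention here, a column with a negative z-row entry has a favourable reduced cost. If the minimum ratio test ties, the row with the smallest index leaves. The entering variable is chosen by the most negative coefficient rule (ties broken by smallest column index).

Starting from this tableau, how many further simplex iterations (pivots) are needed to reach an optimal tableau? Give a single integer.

pivot: c in, s3 out → z = 81/2
No improving column remains; optimal.

1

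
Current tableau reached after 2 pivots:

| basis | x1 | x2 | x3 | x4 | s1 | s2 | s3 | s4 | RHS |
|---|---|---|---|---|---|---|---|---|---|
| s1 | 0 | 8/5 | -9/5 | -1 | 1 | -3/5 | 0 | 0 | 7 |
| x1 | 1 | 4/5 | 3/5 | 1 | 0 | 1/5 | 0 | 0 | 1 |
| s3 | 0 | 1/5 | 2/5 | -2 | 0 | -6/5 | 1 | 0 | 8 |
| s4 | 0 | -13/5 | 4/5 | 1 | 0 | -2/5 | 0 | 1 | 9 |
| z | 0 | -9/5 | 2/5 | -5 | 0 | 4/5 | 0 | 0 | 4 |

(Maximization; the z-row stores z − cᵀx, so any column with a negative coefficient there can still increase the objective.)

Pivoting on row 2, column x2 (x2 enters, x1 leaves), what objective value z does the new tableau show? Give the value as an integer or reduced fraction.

Minimum ratio for x2: 1/(4/5) = 5/4.
z changes by −(z-row coeff of x2)·ratio = −(-9/5)·(5/4) = 9/4.
New z = 4 + (9/4) = 25/4.

25/4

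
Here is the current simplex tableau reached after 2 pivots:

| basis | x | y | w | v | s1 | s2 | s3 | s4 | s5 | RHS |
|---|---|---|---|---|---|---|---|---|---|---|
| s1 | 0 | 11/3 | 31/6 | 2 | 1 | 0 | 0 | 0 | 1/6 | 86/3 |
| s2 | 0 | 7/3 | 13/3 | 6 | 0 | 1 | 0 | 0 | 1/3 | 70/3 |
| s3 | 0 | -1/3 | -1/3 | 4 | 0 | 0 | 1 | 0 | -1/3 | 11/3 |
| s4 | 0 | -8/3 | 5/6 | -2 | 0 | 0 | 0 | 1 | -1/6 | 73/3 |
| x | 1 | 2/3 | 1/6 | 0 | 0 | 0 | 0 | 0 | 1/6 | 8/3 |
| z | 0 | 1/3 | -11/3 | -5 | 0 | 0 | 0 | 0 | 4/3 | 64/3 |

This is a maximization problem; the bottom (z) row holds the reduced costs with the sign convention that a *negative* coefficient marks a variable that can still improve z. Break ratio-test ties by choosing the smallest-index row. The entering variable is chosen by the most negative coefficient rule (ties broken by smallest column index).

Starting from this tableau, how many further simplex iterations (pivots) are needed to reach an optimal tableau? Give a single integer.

3

pivot: v in, s3 out → z = 311/12
pivot: w in, s2 out → z = 2377/58
pivot: s3 in, v out → z = 534/13
No improving column remains; optimal.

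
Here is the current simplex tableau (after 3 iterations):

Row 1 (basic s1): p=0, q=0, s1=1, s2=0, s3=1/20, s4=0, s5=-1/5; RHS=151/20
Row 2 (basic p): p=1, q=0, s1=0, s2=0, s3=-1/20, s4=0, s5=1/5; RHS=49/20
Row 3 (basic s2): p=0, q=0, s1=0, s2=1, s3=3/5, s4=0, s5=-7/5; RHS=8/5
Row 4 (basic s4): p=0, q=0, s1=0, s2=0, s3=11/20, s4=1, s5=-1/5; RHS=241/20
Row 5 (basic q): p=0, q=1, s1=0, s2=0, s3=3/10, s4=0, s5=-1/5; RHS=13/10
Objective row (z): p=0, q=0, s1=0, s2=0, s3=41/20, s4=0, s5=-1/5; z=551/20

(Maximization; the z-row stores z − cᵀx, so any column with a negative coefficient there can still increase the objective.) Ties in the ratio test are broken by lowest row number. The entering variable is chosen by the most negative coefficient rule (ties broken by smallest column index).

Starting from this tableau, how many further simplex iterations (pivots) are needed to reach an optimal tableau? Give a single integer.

pivot: s5 in, p out → z = 30
No improving column remains; optimal.

1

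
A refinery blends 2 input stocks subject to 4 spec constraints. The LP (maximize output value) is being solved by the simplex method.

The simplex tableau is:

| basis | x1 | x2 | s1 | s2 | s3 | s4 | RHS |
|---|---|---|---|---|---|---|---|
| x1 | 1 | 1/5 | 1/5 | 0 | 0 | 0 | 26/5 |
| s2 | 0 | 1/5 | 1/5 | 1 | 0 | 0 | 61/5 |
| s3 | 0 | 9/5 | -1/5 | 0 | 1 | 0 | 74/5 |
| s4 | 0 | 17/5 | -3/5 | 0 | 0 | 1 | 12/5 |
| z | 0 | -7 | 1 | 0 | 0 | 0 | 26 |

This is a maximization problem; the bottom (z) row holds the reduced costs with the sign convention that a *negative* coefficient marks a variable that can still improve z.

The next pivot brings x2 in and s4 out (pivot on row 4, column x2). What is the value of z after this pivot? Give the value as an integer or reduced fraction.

526/17

Minimum ratio for x2: (12/5)/(17/5) = 12/17.
z changes by −(z-row coeff of x2)·ratio = −(-7)·(12/17) = 84/17.
New z = 26 + (84/17) = 526/17.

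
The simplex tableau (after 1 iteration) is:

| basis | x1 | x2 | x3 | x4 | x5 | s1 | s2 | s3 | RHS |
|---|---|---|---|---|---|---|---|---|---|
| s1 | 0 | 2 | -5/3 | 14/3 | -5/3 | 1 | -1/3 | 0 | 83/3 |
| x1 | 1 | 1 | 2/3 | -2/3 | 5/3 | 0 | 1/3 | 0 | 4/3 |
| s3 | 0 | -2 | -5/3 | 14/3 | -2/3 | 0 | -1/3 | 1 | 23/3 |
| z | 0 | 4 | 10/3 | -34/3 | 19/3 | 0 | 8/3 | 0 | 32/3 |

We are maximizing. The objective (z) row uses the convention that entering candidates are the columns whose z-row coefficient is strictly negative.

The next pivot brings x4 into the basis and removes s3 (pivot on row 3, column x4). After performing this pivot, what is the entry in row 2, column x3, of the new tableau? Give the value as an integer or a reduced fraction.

3/7

Pivot element is row 3, column x4: 14/3.
Normalize row 3: new (row 3, x3) = (-5/3)/(14/3) = -5/14.
row 2 ← row 2 − (-2/3)·(new row 3): 2/3 − (-2/3)·(-5/14) = 3/7.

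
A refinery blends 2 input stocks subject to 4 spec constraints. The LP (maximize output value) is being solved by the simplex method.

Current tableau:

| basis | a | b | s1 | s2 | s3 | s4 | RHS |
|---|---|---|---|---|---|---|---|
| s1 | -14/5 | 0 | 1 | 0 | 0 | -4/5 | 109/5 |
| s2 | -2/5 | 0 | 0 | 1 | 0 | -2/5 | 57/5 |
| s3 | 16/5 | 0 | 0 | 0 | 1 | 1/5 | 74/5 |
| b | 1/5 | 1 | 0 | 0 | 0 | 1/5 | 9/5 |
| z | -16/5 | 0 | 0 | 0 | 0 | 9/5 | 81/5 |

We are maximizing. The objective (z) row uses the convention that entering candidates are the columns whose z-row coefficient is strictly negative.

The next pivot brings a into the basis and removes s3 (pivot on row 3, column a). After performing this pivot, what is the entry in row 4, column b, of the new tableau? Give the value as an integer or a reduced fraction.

1

Pivot element is row 3, column a: 16/5.
Normalize row 3: new (row 3, b) = 0/(16/5) = 0.
row 4 ← row 4 − (1/5)·(new row 3): 1 − (1/5)·0 = 1.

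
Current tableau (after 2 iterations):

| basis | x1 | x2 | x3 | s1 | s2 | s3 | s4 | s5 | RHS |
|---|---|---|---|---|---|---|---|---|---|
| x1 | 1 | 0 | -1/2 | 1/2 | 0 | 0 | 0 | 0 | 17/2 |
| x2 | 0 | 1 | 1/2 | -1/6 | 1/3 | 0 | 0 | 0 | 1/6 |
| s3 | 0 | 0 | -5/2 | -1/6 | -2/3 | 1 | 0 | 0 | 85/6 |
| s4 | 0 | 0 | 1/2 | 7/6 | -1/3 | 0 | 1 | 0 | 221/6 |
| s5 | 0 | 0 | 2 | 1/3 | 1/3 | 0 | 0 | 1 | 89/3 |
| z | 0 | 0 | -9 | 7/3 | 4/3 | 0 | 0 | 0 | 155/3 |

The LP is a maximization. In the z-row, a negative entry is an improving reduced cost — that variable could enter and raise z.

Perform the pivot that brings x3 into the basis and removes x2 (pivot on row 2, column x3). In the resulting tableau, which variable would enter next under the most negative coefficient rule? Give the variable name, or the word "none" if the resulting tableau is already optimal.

Pivot element 1/2. New z-row = old z-row − (-9)·(row 2/(1/2)).
Updated z-row coefficients: x1: 0, x2: 18, x3: 0, s1: -2/3, s2: 22/3, s3: 0, s4: 0, s5: 0.
The most negative is -2/3 in column s1, so s1 would enter next.

s1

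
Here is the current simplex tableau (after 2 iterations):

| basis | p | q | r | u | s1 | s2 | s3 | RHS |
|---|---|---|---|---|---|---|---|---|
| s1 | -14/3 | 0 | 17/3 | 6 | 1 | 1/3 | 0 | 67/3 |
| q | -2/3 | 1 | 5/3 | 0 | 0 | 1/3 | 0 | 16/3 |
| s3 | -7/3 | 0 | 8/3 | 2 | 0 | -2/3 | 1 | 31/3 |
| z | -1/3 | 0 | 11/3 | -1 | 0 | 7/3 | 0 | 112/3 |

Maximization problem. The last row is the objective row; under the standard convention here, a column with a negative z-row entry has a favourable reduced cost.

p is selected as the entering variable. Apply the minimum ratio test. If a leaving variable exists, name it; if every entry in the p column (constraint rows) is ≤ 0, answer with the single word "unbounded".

unbounded

p-column entries: row 1: -14/3, row 2: -2/3, row 3: -7/3. All ≤ 0, so p can increase without bound; the LP is unbounded in this direction.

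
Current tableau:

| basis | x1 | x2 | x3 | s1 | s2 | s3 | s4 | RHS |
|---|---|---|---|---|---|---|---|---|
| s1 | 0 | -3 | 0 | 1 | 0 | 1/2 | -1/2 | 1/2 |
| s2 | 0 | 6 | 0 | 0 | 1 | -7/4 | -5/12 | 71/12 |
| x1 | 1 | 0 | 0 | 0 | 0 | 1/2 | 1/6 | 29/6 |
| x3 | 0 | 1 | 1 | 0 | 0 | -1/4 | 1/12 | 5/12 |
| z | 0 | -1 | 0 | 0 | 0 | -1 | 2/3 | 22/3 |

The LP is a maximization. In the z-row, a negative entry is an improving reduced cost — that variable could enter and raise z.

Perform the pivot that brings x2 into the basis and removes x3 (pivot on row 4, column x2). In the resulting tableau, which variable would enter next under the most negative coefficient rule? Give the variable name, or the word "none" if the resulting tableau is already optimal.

s3

Pivot element 1. New z-row = old z-row − (-1)·(row 4/1).
Updated z-row coefficients: x1: 0, x2: 0, x3: 1, s1: 0, s2: 0, s3: -5/4, s4: 3/4.
The most negative is -5/4 in column s3, so s3 would enter next.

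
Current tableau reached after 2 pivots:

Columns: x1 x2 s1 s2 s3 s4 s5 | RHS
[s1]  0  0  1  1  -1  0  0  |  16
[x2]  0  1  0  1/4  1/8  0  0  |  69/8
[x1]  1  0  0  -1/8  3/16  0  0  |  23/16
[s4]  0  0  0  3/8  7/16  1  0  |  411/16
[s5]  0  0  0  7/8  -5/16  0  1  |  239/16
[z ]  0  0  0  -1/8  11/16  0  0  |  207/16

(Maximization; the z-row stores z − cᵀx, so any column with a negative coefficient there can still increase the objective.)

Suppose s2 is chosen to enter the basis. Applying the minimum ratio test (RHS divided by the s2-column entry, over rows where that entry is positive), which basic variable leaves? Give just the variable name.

s1

Ratios: row 1 (s1): 16/1 = 16; row 2 (x2): (69/8)/(1/4) = 69/2; row 3 (x1): entry -1/8 ≤ 0, skip; row 4 (s4): (411/16)/(3/8) = 137/2; row 5 (s5): (239/16)/(7/8) = 239/14.
Minimum ratio 16 is in the s1 row, so s1 leaves.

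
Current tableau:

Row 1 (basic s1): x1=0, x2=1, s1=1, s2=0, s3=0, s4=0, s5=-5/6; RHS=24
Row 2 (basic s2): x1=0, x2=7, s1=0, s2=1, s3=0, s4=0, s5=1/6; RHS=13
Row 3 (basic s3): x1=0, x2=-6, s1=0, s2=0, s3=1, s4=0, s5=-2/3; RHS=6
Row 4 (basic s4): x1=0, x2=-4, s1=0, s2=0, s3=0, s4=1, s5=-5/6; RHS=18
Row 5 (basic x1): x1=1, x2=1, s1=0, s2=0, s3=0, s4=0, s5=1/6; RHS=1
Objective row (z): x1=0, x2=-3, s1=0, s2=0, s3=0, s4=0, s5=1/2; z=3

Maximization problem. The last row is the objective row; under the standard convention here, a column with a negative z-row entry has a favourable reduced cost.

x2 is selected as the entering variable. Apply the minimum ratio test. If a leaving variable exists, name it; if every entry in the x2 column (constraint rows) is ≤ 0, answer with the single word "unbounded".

x1

Ratios: row 1 (s1): 24/1 = 24; row 2 (s2): 13/7 = 13/7; row 3 (s3): entry -6 ≤ 0, skip; row 4 (s4): entry -4 ≤ 0, skip; row 5 (x1): 1/1 = 1.
Minimum ratio is in the x1 row, so x1 leaves.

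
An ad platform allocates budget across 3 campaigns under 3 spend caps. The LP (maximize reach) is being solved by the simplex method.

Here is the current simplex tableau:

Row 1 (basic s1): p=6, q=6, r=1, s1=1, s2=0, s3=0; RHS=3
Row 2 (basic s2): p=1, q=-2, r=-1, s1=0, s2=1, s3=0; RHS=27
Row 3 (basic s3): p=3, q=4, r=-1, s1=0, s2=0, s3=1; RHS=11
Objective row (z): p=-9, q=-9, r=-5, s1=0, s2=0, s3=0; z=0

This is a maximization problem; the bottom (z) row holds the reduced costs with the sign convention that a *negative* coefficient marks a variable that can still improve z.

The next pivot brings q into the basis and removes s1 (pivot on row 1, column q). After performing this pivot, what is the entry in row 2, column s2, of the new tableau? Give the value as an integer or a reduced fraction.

1

Pivot element is row 1, column q: 6.
Normalize row 1: new (row 1, s2) = 0/6 = 0.
row 2 ← row 2 − (-2)·(new row 1): 1 − (-2)·0 = 1.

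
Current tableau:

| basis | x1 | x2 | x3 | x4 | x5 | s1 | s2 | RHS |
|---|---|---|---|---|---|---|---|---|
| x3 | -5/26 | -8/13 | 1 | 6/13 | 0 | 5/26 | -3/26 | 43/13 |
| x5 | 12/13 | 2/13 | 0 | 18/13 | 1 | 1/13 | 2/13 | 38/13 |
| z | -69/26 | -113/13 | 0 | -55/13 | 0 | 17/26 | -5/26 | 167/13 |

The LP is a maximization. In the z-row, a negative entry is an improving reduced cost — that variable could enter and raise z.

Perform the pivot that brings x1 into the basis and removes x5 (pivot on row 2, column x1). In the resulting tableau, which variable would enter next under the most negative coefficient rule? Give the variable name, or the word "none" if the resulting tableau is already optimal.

Pivot element 12/13. New z-row = old z-row − (-69/26)·(row 2/(12/13)).
Updated z-row coefficients: x1: 0, x2: -33/4, x3: 0, x4: -1/4, x5: 23/8, s1: 7/8, s2: 1/4.
The most negative is -33/4 in column x2, so x2 would enter next.

x2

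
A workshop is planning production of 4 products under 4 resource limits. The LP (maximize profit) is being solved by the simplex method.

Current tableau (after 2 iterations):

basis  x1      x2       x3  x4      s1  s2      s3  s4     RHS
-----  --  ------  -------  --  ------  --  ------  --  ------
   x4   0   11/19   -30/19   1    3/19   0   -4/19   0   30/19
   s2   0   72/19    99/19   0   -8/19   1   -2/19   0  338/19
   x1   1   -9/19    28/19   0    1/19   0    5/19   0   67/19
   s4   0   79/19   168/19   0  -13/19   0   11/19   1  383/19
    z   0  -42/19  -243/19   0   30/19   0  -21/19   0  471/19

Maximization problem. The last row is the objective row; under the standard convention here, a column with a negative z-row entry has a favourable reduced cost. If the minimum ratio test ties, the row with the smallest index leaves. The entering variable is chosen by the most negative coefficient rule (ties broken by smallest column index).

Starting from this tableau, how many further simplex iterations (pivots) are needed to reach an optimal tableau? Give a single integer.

2

pivot: x3 in, s4 out → z = 3021/56
pivot: s3 in, x1 out → z = 759/14
No improving column remains; optimal.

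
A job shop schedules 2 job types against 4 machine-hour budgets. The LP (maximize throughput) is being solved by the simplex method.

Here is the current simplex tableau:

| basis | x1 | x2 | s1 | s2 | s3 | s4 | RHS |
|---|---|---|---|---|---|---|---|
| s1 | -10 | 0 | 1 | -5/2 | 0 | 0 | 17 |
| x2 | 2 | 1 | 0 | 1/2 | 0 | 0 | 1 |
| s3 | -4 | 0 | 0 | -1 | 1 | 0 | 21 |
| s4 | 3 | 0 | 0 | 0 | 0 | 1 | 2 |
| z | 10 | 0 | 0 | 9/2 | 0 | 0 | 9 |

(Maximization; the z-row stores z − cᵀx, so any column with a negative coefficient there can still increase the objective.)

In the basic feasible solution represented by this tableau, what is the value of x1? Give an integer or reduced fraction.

0

x1 is nonbasic (not in the basis column), so its value in the current BFS is 0.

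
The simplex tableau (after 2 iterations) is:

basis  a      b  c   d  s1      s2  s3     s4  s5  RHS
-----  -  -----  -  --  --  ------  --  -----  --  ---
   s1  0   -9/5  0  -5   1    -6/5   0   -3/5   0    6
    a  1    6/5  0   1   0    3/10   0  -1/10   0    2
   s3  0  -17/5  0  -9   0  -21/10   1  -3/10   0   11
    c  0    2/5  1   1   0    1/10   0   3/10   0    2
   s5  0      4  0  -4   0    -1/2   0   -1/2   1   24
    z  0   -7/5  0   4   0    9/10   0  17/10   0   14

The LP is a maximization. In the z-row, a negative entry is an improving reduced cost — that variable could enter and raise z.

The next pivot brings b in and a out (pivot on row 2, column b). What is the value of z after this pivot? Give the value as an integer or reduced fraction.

49/3

Minimum ratio for b: 2/(6/5) = 5/3.
z changes by −(z-row coeff of b)·ratio = −(-7/5)·(5/3) = 7/3.
New z = 14 + (7/3) = 49/3.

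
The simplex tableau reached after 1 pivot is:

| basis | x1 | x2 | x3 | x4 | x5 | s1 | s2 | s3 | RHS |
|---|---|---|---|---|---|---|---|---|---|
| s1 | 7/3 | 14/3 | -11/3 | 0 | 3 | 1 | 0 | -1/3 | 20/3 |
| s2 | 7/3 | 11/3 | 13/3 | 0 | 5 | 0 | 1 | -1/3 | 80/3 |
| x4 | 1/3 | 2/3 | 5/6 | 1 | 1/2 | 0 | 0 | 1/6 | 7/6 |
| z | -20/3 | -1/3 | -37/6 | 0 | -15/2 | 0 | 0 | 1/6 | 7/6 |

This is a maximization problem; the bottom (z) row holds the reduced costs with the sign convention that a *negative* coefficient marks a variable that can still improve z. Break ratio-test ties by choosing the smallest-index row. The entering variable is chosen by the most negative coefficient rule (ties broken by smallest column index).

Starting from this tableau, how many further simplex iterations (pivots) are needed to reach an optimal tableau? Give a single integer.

3

pivot: x5 in, s1 out → z = 107/6
pivot: x3 in, x4 out → z = 479/26
pivot: x1 in, x5 out → z = 434/19
No improving column remains; optimal.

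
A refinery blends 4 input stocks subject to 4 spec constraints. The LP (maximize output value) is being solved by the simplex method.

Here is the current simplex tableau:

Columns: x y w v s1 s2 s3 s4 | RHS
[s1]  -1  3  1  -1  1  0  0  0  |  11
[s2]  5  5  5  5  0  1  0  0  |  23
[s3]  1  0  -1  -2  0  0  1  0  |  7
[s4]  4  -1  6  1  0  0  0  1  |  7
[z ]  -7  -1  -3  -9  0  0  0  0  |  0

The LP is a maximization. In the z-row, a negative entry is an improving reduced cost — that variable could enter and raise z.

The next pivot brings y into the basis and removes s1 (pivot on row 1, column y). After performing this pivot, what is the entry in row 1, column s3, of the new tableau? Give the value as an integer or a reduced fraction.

0

Pivot element is row 1, column y: 3.
Normalize row 1: new (row 1, s3) = 0/3 = 0.
Row 1 is the pivot row, so the entry is 0.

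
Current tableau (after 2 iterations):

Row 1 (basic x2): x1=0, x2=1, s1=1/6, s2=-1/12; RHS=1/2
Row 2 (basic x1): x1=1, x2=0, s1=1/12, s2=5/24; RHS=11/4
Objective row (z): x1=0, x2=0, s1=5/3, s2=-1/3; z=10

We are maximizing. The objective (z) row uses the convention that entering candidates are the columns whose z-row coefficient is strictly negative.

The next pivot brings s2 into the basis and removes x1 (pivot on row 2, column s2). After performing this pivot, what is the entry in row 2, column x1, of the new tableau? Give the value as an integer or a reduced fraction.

24/5

Pivot element is row 2, column s2: 5/24.
Normalize row 2: new (row 2, x1) = 1/(5/24) = 24/5.
Row 2 is the pivot row, so the entry is 24/5.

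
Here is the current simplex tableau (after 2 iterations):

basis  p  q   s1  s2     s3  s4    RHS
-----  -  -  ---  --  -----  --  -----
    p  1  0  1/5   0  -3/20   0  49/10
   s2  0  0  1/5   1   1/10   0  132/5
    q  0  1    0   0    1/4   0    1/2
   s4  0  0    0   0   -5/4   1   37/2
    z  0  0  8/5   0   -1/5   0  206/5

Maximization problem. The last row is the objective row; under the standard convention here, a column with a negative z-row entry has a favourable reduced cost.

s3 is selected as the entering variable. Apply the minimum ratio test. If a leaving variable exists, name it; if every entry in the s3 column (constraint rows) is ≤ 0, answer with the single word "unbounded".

Ratios: row 1 (p): entry -3/20 ≤ 0, skip; row 2 (s2): (132/5)/(1/10) = 264; row 3 (q): (1/2)/(1/4) = 2; row 4 (s4): entry -5/4 ≤ 0, skip.
Minimum ratio is in the q row, so q leaves.

q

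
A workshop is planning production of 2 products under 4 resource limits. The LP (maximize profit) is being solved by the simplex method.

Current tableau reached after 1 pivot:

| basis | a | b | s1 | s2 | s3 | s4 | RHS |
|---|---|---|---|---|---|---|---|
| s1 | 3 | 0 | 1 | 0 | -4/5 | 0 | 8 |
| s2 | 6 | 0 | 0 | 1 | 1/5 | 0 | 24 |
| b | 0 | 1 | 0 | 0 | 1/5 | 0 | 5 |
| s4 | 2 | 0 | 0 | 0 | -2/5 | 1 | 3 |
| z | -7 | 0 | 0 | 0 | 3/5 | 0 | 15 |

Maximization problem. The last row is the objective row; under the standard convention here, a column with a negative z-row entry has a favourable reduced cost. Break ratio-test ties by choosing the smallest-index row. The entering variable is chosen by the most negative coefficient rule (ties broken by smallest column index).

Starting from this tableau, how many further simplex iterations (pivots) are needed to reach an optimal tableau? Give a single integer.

pivot: a in, s4 out → z = 51/2
pivot: s3 in, s2 out → z = 477/14
No improving column remains; optimal.

2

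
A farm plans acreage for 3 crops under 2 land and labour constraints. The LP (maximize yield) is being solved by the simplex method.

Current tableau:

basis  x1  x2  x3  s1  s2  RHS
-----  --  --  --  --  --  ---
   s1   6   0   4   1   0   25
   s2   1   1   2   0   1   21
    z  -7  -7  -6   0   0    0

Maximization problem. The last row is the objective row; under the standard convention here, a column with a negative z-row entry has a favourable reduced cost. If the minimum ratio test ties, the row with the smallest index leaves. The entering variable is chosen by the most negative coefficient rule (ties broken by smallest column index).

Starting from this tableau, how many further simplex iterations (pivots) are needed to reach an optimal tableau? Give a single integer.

2

pivot: x1 in, s1 out → z = 175/6
pivot: x2 in, s2 out → z = 147
No improving column remains; optimal.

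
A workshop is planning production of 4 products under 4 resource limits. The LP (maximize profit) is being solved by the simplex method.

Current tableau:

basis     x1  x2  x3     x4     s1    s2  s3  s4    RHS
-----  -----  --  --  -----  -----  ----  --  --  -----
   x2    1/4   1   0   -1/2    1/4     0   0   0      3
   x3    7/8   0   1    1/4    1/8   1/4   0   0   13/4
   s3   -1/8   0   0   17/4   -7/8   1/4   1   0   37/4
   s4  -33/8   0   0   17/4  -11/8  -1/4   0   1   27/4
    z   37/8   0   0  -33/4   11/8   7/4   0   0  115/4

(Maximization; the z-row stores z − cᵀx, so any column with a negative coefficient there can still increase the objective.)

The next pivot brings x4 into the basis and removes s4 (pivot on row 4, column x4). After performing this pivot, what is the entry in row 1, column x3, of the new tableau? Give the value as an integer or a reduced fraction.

0

Pivot element is row 4, column x4: 17/4.
Normalize row 4: new (row 4, x3) = 0/(17/4) = 0.
row 1 ← row 1 − (-1/2)·(new row 4): 0 − (-1/2)·0 = 0.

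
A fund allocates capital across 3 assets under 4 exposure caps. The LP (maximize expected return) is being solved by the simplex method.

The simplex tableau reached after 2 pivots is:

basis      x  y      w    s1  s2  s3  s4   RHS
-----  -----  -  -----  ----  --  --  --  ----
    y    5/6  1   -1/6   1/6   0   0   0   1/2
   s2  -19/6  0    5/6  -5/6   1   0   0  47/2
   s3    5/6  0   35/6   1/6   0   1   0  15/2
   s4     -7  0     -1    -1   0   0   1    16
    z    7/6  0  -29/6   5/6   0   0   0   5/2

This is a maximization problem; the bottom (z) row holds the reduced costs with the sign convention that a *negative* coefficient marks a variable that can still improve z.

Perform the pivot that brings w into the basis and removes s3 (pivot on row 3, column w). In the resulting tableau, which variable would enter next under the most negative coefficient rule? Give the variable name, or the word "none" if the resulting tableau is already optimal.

none

Pivot element 35/6. New z-row = old z-row − (-29/6)·(row 3/(35/6)).
Updated z-row coefficients: x: 13/7, y: 0, w: 0, s1: 34/35, s2: 0, s3: 29/35, s4: 0.
No coefficient is strictly negative; the tableau after this pivot is optimal.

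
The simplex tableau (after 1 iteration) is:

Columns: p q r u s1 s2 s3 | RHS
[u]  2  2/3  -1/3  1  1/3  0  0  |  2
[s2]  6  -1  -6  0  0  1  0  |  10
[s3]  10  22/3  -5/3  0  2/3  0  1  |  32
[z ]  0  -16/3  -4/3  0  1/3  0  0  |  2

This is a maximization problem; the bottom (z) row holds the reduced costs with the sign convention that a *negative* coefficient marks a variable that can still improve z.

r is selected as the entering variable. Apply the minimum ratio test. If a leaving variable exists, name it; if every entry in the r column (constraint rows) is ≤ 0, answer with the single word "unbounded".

unbounded

r-column entries: row 1: -1/3, row 2: -6, row 3: -5/3. All ≤ 0, so r can increase without bound; the LP is unbounded in this direction.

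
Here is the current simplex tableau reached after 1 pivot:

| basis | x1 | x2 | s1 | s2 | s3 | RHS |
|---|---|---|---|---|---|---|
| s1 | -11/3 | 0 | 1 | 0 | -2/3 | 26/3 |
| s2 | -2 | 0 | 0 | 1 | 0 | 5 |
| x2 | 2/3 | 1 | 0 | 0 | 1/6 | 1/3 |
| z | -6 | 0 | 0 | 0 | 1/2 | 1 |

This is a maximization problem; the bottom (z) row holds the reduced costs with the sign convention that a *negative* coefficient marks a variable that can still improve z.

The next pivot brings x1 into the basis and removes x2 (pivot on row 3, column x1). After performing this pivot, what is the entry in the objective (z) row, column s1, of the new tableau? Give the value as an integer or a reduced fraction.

Pivot element is row 3, column x1: 2/3.
Normalize row 3: new (row 3, s1) = 0/(2/3) = 0.
z-row ← z-row − (-6)·(new row 3): 0 − (-6)·0 = 0.

0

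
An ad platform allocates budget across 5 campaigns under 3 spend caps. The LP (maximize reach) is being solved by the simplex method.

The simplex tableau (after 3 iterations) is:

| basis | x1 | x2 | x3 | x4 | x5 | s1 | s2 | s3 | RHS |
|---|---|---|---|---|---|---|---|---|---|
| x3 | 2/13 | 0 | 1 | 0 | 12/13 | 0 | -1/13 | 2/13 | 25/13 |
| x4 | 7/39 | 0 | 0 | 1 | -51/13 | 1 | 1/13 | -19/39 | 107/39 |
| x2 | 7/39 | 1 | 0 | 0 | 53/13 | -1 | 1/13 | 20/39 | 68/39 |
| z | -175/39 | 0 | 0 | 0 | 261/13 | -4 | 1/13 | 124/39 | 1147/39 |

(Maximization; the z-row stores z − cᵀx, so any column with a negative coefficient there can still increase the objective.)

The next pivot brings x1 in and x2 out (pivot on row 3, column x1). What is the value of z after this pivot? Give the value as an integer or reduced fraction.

Minimum ratio for x1: (68/39)/(7/39) = 68/7.
z changes by −(z-row coeff of x1)·ratio = −(-175/39)·(68/7) = 1700/39.
New z = 1147/39 + (1700/39) = 73.

73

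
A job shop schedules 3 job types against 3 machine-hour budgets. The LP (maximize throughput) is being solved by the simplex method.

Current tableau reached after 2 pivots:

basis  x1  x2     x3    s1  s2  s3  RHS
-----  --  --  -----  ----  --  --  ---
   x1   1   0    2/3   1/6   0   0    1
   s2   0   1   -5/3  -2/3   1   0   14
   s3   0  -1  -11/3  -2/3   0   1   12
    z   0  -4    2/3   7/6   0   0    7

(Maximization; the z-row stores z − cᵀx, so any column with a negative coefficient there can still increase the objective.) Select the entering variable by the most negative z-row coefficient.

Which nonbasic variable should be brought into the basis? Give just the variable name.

x2

Objective-row coefficients: x1: 0, x2: -4, x3: 2/3, s1: 7/6, s2: 0, s3: 0.
The most negative is -4 in column x2, so x2 enters.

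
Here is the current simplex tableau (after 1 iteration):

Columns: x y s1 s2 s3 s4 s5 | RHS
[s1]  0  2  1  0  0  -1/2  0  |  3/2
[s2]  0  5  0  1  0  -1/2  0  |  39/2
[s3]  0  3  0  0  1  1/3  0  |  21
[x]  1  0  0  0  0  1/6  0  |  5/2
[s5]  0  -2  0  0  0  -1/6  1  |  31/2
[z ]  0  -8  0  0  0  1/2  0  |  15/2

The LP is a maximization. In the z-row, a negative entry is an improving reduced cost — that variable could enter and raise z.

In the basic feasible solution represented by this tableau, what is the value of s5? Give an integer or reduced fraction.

s5 is basic (row 5); its value is the RHS of that row: 31/2.

31/2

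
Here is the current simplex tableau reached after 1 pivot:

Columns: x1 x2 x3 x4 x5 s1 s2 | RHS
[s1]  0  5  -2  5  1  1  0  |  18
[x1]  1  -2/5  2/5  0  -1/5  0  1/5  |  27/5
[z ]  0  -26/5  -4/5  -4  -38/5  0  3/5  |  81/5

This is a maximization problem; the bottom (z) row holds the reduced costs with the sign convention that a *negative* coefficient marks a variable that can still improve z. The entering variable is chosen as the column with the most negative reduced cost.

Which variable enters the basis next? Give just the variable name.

x5

Objective-row coefficients: x1: 0, x2: -26/5, x3: -4/5, x4: -4, x5: -38/5, s1: 0, s2: 3/5.
The most negative is -38/5 in column x5, so x5 enters.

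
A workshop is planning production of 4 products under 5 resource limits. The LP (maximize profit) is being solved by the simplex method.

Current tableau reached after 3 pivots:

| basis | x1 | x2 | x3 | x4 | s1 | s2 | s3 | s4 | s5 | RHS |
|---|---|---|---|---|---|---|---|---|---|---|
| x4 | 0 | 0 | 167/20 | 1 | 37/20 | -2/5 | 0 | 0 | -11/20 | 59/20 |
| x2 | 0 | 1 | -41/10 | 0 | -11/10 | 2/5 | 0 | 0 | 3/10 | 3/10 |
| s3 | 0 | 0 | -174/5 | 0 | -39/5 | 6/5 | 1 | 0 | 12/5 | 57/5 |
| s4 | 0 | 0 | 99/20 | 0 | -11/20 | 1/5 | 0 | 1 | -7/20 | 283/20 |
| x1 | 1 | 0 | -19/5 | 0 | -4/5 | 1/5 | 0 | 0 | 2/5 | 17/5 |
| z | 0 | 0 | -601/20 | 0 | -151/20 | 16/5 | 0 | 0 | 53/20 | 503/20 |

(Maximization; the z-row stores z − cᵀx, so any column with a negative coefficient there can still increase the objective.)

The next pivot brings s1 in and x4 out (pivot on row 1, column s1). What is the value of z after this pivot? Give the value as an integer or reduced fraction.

Minimum ratio for s1: (59/20)/(37/20) = 59/37.
z changes by −(z-row coeff of s1)·ratio = −(-151/20)·(59/37) = 8909/740.
New z = 503/20 + (8909/740) = 1376/37.

1376/37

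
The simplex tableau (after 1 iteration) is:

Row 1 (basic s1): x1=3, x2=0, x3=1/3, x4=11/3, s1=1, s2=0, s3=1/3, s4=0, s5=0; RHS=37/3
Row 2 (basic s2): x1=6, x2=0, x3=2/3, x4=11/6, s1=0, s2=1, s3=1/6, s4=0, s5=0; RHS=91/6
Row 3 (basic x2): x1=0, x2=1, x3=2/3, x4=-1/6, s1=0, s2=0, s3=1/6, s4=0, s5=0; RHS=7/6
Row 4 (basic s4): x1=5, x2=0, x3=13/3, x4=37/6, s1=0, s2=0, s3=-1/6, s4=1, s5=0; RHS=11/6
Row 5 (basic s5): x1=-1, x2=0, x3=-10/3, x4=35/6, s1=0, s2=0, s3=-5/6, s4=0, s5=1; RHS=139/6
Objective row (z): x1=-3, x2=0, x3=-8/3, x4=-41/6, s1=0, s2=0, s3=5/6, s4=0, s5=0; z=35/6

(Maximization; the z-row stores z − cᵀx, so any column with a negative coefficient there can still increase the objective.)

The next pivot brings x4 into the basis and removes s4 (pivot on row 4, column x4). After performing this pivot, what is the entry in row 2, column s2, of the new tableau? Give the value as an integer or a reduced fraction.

1

Pivot element is row 4, column x4: 37/6.
Normalize row 4: new (row 4, s2) = 0/(37/6) = 0.
row 2 ← row 2 − (11/6)·(new row 4): 1 − (11/6)·0 = 1.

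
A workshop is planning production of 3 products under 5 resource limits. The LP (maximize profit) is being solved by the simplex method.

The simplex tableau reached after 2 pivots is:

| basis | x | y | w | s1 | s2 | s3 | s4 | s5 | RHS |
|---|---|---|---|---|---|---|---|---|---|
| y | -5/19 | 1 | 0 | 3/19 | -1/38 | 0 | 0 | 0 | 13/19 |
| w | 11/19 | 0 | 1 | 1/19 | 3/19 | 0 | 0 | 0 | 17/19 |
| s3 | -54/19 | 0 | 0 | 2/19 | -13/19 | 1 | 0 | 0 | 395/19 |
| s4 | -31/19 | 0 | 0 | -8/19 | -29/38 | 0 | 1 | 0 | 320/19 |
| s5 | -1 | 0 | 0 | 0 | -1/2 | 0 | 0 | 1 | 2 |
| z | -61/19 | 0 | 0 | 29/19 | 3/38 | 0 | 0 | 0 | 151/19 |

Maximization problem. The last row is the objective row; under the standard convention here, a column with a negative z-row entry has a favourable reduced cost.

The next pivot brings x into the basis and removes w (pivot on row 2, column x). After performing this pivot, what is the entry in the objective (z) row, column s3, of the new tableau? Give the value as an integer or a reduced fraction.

Pivot element is row 2, column x: 11/19.
Normalize row 2: new (row 2, s3) = 0/(11/19) = 0.
z-row ← z-row − (-61/19)·(new row 2): 0 − (-61/19)·0 = 0.

0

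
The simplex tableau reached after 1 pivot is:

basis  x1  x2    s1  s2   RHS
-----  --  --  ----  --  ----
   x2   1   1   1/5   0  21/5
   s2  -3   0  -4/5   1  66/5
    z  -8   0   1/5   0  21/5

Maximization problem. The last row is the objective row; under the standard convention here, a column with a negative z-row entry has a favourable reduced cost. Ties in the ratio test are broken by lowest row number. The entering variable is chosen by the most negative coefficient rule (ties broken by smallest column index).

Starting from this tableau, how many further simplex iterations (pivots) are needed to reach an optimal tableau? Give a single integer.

1

pivot: x1 in, x2 out → z = 189/5
No improving column remains; optimal.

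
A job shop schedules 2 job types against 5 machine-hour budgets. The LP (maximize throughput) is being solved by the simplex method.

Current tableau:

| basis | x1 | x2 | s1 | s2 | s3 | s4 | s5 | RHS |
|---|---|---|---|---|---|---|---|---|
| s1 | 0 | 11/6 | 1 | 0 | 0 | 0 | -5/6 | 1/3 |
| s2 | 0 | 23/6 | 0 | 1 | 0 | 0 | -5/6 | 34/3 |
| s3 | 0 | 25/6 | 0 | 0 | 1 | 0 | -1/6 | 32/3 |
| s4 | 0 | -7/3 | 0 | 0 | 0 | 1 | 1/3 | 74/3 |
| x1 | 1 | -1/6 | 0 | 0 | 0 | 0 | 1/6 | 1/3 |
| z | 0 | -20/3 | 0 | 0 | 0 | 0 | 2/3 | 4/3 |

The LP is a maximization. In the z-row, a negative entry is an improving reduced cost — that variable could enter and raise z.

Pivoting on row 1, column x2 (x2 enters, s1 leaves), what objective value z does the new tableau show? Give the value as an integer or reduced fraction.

28/11

Minimum ratio for x2: (1/3)/(11/6) = 2/11.
z changes by −(z-row coeff of x2)·ratio = −(-20/3)·(2/11) = 40/33.
New z = 4/3 + (40/33) = 28/11.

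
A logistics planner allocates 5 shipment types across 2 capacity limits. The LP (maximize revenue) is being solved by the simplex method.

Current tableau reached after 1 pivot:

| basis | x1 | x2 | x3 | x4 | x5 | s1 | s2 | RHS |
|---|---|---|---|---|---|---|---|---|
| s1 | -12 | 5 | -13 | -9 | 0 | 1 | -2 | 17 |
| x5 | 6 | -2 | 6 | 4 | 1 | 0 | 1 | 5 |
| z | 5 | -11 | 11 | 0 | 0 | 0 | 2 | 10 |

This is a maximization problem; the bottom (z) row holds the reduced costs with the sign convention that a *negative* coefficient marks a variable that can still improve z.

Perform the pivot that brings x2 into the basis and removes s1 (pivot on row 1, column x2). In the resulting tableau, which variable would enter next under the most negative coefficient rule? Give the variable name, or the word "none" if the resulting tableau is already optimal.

x1

Pivot element 5. New z-row = old z-row − (-11)·(row 1/5).
Updated z-row coefficients: x1: -107/5, x2: 0, x3: -88/5, x4: -99/5, x5: 0, s1: 11/5, s2: -12/5.
The most negative is -107/5 in column x1, so x1 would enter next.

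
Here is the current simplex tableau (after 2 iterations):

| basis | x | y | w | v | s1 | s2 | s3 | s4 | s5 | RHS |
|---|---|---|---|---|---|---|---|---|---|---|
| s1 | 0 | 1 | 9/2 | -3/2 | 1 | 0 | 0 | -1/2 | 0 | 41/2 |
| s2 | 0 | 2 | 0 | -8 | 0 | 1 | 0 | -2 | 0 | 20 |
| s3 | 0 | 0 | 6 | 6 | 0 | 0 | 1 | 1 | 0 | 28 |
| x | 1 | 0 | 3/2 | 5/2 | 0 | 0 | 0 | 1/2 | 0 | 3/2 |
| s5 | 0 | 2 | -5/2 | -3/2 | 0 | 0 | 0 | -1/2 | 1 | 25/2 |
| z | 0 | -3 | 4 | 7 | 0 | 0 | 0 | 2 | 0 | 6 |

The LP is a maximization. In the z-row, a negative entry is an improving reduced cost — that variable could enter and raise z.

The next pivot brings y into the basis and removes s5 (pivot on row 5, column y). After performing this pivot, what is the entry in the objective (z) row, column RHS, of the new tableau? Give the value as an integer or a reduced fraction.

Pivot element is row 5, column y: 2.
Normalize row 5: new (row 5, RHS) = (25/2)/2 = 25/4.
z-row ← z-row − (-3)·(new row 5): 6 − (-3)·(25/4) = 99/4.

99/4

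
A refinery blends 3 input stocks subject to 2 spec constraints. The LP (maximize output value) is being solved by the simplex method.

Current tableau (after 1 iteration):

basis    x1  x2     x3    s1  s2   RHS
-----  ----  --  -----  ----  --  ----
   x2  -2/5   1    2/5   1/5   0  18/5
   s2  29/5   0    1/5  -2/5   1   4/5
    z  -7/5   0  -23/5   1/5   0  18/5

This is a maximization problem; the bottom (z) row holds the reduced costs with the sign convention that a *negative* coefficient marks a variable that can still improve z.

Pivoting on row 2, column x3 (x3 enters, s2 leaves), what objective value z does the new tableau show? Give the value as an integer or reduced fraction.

Minimum ratio for x3: (4/5)/(1/5) = 4.
z changes by −(z-row coeff of x3)·ratio = −(-23/5)·4 = 92/5.
New z = 18/5 + (92/5) = 22.

22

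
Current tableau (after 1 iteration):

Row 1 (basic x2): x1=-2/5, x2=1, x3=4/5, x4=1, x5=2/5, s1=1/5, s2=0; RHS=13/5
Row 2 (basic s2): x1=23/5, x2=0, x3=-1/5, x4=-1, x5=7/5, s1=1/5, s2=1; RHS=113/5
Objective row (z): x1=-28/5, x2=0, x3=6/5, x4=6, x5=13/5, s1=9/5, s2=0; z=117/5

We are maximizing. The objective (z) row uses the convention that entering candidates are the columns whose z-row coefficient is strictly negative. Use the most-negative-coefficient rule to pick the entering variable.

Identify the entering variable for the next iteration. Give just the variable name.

Objective-row coefficients: x1: -28/5, x2: 0, x3: 6/5, x4: 6, x5: 13/5, s1: 9/5, s2: 0.
The most negative is -28/5 in column x1, so x1 enters.

x1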